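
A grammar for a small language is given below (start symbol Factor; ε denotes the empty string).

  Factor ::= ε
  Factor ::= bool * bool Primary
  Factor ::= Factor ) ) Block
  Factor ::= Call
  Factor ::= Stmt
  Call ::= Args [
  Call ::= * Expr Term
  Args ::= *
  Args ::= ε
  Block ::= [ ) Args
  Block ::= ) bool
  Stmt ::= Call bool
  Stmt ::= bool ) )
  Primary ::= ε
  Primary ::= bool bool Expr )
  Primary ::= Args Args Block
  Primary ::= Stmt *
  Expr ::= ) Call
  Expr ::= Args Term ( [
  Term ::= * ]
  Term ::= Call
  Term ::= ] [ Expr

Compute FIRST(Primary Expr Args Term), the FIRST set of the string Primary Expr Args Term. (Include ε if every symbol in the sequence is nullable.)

Add FIRST(Primary)\{ε} = { ), *, [, bool }; Primary is nullable, continue.
Add FIRST(Expr) = { ), *, [, ] }; Expr is not nullable, stop.

{ ), *, [, ], bool }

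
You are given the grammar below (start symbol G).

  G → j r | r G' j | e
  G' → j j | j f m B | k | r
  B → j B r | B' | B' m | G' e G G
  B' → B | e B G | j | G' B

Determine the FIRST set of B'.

{ e, j, k, r }

From B' → B: add FIRST(B) = { e, j, k, r }.
B' → e B G contributes {e}.
B' → j contributes {j}.
From B' → G' B: add FIRST(G') = { j, k, r }.
Union: FIRST(B') = { e, j, k, r }.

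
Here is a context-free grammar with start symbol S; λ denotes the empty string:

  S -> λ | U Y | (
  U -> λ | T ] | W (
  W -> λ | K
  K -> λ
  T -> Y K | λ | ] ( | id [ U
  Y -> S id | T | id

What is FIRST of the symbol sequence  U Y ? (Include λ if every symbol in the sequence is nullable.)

{ (, ], id, λ }

Add FIRST(U)\{λ} = { (, ], id }; U is nullable, continue.
Add FIRST(Y)\{λ} = { (, ], id }; Y is nullable, continue.
Every symbol is nullable, so include λ.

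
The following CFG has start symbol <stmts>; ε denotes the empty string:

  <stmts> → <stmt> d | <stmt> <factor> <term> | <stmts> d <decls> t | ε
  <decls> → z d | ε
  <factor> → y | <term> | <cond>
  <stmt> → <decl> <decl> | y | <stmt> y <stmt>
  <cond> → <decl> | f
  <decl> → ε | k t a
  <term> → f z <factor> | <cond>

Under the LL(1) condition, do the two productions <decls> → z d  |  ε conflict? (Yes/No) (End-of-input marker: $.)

No

FIRST(z d) = { z } and FIRST(ε) = { ε }.
The second is nullable but FOLLOW(<decls>) = { t } is disjoint from FIRST of the first.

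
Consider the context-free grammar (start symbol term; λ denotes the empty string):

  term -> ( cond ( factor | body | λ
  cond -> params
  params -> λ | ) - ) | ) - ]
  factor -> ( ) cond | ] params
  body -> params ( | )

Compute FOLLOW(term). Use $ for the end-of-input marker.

{ $ }

term is the start symbol, so $ ∈ FOLLOW(term).
Union: FOLLOW(term) = { $ }.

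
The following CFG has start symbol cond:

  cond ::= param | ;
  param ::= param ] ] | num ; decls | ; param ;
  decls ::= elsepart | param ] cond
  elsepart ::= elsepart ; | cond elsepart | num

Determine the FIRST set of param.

{ ;, num }

From param ::= param ] ]: add FIRST(param) = { ;, num }.
param ::= num ; decls contributes {num}.
param ::= ; param ; contributes {;}.
Union: FIRST(param) = { ;, num }.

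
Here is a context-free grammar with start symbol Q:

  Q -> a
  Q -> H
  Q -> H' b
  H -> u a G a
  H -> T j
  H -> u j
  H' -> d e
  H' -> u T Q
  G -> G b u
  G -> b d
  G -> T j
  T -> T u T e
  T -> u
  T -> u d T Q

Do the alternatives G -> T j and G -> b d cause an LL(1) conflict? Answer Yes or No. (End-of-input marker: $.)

FIRST(T j) = { u } and FIRST(b d) = { b }.
The FIRST sets are disjoint and neither alternative is nullable — no conflict.

No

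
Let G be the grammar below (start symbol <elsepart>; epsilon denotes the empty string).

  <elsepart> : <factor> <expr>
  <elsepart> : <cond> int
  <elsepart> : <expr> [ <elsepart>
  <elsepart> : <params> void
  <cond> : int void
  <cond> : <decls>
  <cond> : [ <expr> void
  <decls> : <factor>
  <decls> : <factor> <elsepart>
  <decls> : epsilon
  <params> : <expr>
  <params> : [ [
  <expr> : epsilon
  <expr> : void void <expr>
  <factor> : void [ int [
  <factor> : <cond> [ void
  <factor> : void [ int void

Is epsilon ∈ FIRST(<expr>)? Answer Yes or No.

<expr> has an epsilon-production, so <expr> ⇒ epsilon.

Yes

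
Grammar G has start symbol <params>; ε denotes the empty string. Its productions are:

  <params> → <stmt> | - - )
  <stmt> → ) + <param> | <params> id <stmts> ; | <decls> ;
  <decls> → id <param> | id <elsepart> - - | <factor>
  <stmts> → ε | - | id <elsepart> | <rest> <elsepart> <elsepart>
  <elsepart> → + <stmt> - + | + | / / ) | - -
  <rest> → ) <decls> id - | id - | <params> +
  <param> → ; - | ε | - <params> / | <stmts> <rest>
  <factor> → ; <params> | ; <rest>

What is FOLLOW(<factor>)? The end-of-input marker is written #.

In <decls> → <factor>: <factor> is at the end, add FOLLOW(<decls>) = { ;, id }.
Union: FOLLOW(<factor>) = { ;, id }.

{ ;, id }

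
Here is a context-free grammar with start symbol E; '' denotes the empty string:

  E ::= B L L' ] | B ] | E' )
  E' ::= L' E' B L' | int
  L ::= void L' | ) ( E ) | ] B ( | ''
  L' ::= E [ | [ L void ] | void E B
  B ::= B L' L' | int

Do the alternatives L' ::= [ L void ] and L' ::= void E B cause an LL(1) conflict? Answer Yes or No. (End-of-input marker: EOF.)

No

FIRST([ L void ]) = { [ } and FIRST(void E B) = { void }.
The FIRST sets are disjoint and neither alternative is nullable — no conflict.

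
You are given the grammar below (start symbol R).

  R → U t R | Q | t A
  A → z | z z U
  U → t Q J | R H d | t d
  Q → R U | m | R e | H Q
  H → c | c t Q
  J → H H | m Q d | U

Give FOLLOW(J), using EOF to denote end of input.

{ EOF, c, d, e, m, t }

In U → t Q J: J is at the end, add FOLLOW(U) = { EOF, c, d, e, m, t }.
Union: FOLLOW(J) = { EOF, c, d, e, m, t }.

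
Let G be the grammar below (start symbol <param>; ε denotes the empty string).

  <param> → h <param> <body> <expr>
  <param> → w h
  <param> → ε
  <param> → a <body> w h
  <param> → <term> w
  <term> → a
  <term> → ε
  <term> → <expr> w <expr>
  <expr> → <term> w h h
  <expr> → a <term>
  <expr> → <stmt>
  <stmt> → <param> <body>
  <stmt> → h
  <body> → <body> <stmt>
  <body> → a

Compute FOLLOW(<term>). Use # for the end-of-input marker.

{ #, a, w }

In <param> → <term> w: add FIRST(w) = { w }.
In <expr> → <term> w h h: add FIRST(w h h) = { w }.
In <expr> → a <term>: <term> is at the end, add FOLLOW(<expr>) = { #, a, w }.
Union: FOLLOW(<term>) = { #, a, w }.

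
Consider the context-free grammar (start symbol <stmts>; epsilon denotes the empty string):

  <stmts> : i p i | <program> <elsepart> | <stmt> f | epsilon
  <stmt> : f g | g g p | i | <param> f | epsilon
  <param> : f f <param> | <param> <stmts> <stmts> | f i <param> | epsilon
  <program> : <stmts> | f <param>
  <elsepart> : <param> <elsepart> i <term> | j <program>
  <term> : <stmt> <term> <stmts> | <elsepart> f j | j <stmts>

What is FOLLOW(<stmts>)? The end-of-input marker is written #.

<stmts> is the start symbol, so # ∈ FOLLOW(<stmts>).
In <param> : <param> <stmts> <stmts>: add FIRST(<stmts>)\{epsilon} = { f, g, i, j }.
  Since <stmts> is nullable, also add FOLLOW(<param>) = { #, f, g, i, j }.
In <param> : <param> <stmts> <stmts>: <stmts> is at the end, add FOLLOW(<param>) = { #, f, g, i, j }.
In <program> : <stmts>: <stmts> is at the end, add FOLLOW(<program>) = { #, f, g, i, j }.
In <term> : <stmt> <term> <stmts>: <stmts> is at the end, add FOLLOW(<term>) = { #, f, g, i, j }.
In <term> : j <stmts>: <stmts> is at the end, add FOLLOW(<term>) = { #, f, g, i, j }.
Union: FOLLOW(<stmts>) = { #, f, g, i, j }.

{ #, f, g, i, j }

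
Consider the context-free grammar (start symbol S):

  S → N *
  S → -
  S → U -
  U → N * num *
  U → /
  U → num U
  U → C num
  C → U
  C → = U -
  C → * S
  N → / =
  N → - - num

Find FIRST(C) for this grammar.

From C → U: add FIRST(U) = { *, -, /, =, num }.
C → = U - contributes {=}.
C → * S contributes {*}.
Union: FIRST(C) = { *, -, /, =, num }.

{ *, -, /, =, num }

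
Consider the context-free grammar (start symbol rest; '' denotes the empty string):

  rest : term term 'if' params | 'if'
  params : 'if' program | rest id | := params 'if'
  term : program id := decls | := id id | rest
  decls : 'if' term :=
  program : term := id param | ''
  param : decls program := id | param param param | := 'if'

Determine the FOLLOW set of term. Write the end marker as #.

In rest : term term 'if' params: add FIRST(term 'if' params) = { 'if', :=, id }.
In rest : term term 'if' params: add FIRST('if' params) = { 'if' }.
In decls : 'if' term :=: add FIRST(:=) = { := }.
In program : term := id param: add FIRST(:= id param) = { := }.
Union: FOLLOW(term) = { 'if', :=, id }.

{ 'if', :=, id }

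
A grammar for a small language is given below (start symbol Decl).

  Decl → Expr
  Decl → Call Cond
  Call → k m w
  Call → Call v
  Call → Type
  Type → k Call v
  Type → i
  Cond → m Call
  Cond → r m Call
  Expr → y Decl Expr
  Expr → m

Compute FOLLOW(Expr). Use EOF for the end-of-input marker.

In Decl → Expr: Expr is at the end, add FOLLOW(Decl) = { EOF, m, y }.
In Expr → y Decl Expr: Expr is at the end, add FOLLOW(Expr) = { EOF, m, y }.
Union: FOLLOW(Expr) = { EOF, m, y }.

{ EOF, m, y }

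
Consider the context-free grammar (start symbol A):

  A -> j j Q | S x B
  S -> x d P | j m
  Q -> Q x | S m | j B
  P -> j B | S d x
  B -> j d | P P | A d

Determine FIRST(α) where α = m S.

{ m }

m is a terminal; add {m} and stop.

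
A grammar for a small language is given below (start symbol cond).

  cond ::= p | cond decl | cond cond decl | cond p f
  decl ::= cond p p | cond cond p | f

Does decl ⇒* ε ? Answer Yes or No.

No nonterminal in this grammar is nullable.
No production of decl has an RHS whose symbols are all nullable, so decl is not nullable.

No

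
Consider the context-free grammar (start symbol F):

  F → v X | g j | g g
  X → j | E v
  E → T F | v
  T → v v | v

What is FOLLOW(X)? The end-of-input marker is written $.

In F → v X: X is at the end, add FOLLOW(F) = { $, v }.
Union: FOLLOW(X) = { $, v }.

{ $, v }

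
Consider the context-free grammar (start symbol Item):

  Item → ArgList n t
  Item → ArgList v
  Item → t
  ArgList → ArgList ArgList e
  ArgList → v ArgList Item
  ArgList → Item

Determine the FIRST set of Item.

From Item → ArgList n t: add FIRST(ArgList) = { t, v }.
From Item → ArgList v: add FIRST(ArgList) = { t, v }.
Item → t contributes {t}.
Union: FIRST(Item) = { t, v }.

{ t, v }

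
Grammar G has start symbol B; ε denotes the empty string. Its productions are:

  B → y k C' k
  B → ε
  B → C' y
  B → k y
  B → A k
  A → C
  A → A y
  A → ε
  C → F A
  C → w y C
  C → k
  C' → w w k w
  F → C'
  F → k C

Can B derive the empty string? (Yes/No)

B has an ε-production, so B ⇒ ε.

Yes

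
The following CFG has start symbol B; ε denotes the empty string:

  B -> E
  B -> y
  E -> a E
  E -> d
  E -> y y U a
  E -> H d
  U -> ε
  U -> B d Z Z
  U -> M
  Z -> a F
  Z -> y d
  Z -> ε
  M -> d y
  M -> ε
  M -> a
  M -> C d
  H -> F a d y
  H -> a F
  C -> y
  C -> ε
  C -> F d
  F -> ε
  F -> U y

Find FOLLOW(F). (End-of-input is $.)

In Z -> a F: F is at the end, add FOLLOW(Z) = { a, y }.
In H -> F a d y: add FIRST(a d y) = { a }.
In H -> a F: F is at the end, add FOLLOW(H) = { d }.
In C -> F d: add FIRST(d) = { d }.
Union: FOLLOW(F) = { a, d, y }.

{ a, d, y }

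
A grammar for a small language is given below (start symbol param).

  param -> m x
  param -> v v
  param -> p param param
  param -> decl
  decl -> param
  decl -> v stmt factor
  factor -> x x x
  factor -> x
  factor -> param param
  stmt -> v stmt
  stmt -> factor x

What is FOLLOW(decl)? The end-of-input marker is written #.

In param -> decl: decl is at the end, add FOLLOW(param) = { #, m, p, v, x }.
Union: FOLLOW(decl) = { #, m, p, v, x }.

{ #, m, p, v, x }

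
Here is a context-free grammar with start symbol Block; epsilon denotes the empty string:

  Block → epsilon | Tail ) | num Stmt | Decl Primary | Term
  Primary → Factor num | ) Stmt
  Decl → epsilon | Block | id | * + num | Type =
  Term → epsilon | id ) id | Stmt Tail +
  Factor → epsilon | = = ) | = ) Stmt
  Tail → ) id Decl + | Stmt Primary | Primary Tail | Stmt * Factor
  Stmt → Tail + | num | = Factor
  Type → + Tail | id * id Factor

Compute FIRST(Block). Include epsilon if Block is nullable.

Block → epsilon contributes epsilon.
From Block → Tail ): add FIRST(Tail) = { ), =, num }.
Block → num Stmt contributes {num}.
From Block → Decl Primary: Decl nullable, take FIRST(Decl) ∪ FIRST(Primary) = { ), *, +, =, id, num }.
From Block → Term: add FIRST(Term) = { ), =, id, num, epsilon } (including epsilon since Term is nullable).
Union: FIRST(Block) = { ), *, +, =, id, num, epsilon }.

{ ), *, +, =, id, num, epsilon }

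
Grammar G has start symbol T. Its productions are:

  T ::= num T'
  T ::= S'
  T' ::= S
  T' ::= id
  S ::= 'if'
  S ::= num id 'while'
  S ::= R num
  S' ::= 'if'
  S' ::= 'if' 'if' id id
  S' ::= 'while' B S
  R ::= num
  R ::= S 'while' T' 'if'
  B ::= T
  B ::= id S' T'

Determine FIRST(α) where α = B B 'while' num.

Add FIRST(B) = { 'if', 'while', id, num }; B is not nullable, stop.

{ 'if', 'while', id, num }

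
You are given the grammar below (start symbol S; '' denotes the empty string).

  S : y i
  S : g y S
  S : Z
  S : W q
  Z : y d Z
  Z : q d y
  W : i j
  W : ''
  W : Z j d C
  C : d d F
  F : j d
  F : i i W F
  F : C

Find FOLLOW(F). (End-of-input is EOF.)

In C : d d F: F is at the end, add FOLLOW(C) = { d, i, j, q }.
In F : i i W F: F is at the end, add FOLLOW(F) = { d, i, j, q }.
Union: FOLLOW(F) = { d, i, j, q }.

{ d, i, j, q }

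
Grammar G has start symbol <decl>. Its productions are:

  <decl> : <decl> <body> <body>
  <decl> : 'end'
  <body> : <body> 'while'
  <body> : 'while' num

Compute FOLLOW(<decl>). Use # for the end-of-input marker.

<decl> is the start symbol, so # ∈ FOLLOW(<decl>).
In <decl> : <decl> <body> <body>: add FIRST(<body> <body>) = { 'while' }.
Union: FOLLOW(<decl>) = { #, 'while' }.

{ #, 'while' }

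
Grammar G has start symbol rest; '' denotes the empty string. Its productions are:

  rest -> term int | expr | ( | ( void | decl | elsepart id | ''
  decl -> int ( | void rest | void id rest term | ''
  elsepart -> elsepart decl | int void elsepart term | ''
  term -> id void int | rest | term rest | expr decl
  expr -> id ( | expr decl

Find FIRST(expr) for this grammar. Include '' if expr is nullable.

{ id }

expr -> id ( contributes {id}.
From expr -> expr decl: add FIRST(expr) = { id }.
Union: FIRST(expr) = { id }.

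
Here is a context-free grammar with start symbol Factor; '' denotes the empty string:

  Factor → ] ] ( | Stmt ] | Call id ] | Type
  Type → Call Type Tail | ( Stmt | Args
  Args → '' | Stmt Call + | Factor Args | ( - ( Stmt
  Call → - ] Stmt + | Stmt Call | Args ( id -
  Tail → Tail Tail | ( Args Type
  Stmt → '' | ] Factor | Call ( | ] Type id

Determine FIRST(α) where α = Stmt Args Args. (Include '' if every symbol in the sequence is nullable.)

{ (, -, ], '' }

Add FIRST(Stmt)\{''} = { (, -, ] }; Stmt is nullable, continue.
Add FIRST(Args)\{''} = { (, -, ] }; Args is nullable, continue.
Add FIRST(Args)\{''} = { (, -, ] }; Args is nullable, continue.
Every symbol is nullable, so include ''.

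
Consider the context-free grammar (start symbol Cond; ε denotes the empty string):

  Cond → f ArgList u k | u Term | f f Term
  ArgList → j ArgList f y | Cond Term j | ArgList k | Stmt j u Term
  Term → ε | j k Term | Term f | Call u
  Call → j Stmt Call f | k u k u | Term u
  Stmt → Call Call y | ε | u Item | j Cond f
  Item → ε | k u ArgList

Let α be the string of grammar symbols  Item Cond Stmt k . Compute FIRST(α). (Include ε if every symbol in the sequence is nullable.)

{ f, k, u }

Add FIRST(Item)\{ε} = { k }; Item is nullable, continue.
Add FIRST(Cond) = { f, u }; Cond is not nullable, stop.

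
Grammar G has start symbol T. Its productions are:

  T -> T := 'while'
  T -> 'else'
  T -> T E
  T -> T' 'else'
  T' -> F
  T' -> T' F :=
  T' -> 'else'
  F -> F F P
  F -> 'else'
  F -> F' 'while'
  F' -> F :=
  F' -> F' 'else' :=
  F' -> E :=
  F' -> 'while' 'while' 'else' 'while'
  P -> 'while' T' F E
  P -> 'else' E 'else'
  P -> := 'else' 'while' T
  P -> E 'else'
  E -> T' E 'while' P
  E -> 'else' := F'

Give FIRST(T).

From T -> T := 'while': add FIRST(T) = { 'else', 'while' }.
T -> 'else' contributes {'else'}.
From T -> T E: add FIRST(T) = { 'else', 'while' }.
From T -> T' 'else': add FIRST(T') = { 'else', 'while' }.
Union: FIRST(T) = { 'else', 'while' }.

{ 'else', 'while' }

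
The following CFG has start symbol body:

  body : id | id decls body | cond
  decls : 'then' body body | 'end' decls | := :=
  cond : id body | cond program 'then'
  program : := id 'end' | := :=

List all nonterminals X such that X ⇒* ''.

No nonterminal has an empty production or an RHS whose symbols are all nullable.

{ } (none)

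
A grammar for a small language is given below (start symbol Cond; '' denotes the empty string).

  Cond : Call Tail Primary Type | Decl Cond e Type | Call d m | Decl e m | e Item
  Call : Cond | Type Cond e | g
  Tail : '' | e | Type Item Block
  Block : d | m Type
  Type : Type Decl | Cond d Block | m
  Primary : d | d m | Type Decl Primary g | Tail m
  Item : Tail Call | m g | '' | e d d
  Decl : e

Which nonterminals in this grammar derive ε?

Directly nullable (have an ''-production): Tail, Item.
No other nonterminal has a production whose RHS symbols are all nullable.

{ Item, Tail }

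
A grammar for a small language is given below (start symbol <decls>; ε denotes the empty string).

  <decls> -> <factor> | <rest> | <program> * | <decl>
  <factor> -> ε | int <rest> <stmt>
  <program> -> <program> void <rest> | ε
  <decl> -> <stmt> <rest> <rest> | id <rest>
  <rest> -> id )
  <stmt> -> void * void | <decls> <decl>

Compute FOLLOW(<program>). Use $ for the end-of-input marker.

In <decls> -> <program> *: add FIRST(*) = { * }.
In <program> -> <program> void <rest>: add FIRST(void <rest>) = { void }.
Union: FOLLOW(<program>) = { *, void }.

{ *, void }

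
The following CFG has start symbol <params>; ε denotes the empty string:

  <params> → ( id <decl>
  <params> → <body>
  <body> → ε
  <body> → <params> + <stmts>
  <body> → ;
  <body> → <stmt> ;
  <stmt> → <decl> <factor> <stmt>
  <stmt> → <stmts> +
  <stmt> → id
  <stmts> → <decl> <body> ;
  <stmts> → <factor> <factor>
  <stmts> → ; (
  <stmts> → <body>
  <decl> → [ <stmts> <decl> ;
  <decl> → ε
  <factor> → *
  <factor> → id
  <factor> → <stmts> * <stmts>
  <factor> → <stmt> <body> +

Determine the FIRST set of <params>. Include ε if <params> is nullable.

{ (, *, +, ;, [, id, ε }

<params> → ( id <decl> contributes {(}.
From <params> → <body>: add FIRST(<body>) = { (, *, +, ;, [, id, ε } (including ε since <body> is nullable).
Union: FIRST(<params>) = { (, *, +, ;, [, id, ε }.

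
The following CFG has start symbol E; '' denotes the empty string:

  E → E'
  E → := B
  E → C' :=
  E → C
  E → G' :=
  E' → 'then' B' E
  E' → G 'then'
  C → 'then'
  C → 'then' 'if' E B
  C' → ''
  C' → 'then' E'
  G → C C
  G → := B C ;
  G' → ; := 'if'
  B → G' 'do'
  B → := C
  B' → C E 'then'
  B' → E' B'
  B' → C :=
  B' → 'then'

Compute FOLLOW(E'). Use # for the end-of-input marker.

{ #, 'then', :=, ; }

In E → E': E' is at the end, add FOLLOW(E) = { #, 'then', :=, ; }.
In C' → 'then' E': E' is at the end, add FOLLOW(C') = { := }.
In B' → E' B': add FIRST(B') = { 'then', := }.
Union: FOLLOW(E') = { #, 'then', :=, ; }.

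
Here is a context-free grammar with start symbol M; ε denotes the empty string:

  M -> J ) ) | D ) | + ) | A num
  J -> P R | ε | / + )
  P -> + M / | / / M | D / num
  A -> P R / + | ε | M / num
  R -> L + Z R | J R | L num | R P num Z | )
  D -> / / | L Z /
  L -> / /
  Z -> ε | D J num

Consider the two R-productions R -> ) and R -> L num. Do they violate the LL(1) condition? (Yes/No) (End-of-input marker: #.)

FIRST()) = { ) } and FIRST(L num) = { / }.
The FIRST sets are disjoint and neither alternative is nullable — no conflict.

No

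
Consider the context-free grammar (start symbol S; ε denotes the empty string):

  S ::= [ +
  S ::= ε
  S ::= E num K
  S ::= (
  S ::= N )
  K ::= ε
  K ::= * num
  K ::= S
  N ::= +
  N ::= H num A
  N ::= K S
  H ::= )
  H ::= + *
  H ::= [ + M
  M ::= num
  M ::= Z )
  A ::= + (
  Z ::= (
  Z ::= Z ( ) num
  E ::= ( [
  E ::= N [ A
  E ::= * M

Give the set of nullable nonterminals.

{ K, N, S }

Directly nullable (have an ε-production): S, K.
N ::= K S with every symbol nullable, so N is nullable.
No other nonterminal has a production whose RHS symbols are all nullable.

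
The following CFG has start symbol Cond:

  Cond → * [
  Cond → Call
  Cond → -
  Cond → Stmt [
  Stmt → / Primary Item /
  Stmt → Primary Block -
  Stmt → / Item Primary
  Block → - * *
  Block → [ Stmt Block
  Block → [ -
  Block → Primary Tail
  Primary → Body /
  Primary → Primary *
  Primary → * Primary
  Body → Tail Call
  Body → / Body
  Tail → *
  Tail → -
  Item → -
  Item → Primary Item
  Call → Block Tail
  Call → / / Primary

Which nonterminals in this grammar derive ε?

No nonterminal has an empty production or an RHS whose symbols are all nullable.

{ } (none)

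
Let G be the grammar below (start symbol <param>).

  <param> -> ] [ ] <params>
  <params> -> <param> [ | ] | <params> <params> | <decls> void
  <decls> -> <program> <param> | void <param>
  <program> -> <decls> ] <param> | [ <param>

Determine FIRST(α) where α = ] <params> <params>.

] is a terminal; add {]} and stop.

{ ] }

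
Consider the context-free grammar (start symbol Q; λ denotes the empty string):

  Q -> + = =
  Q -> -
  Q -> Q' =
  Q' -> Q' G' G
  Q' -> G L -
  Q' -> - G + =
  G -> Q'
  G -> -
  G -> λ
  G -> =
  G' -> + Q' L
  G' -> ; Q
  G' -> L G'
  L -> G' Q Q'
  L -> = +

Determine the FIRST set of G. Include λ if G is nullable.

{ +, -, ;, =, λ }

From G -> Q': add FIRST(Q') = { +, -, ;, = }.
G -> - contributes {-}.
G -> λ contributes λ.
G -> = contributes {=}.
Union: FIRST(G) = { +, -, ;, =, λ }.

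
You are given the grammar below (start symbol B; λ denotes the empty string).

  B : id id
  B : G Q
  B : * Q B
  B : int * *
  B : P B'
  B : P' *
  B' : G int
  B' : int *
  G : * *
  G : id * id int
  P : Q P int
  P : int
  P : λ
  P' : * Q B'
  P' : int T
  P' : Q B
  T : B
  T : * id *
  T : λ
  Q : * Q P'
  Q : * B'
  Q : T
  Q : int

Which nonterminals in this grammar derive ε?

Directly nullable (have an λ-production): P, T.
Q : T with every symbol nullable, so Q is nullable.
No other nonterminal has a production whose RHS symbols are all nullable.

{ P, Q, T }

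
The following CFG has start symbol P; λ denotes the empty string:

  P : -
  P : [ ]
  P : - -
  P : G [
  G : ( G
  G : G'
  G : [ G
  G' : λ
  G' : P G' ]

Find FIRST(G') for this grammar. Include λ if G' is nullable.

{ (, -, [, λ }

G' : λ contributes λ.
From G' : P G' ]: add FIRST(P) = { (, -, [ }.
Union: FIRST(G') = { (, -, [, λ }.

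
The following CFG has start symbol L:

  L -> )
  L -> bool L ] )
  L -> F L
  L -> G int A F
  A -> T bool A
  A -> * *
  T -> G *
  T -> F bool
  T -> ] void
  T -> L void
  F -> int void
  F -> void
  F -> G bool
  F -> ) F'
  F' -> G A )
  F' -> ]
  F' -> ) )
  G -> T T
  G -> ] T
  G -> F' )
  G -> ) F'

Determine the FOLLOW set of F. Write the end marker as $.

{ $, ), ], bool, int, void }

In L -> F L: add FIRST(L) = { ), ], bool, int, void }.
In L -> G int A F: F is at the end, add FOLLOW(L) = { $, ], void }.
In T -> F bool: add FIRST(bool) = { bool }.
Union: FOLLOW(F) = { $, ), ], bool, int, void }.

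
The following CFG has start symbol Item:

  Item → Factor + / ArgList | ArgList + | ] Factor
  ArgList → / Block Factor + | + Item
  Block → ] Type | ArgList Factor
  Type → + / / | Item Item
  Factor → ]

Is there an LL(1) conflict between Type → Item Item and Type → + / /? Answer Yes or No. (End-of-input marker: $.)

FIRST(Item Item) = { +, /, ] } and FIRST(+ / /) = { + }.
Both contain +, so the two alternatives are not disjoint — LL(1) conflict.

Yes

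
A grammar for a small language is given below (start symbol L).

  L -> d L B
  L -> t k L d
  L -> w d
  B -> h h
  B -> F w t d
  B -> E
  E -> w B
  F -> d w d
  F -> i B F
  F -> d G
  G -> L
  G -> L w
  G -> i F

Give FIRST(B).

{ d, h, i, w }

B -> h h contributes {h}.
From B -> F w t d: add FIRST(F) = { d, i }.
From B -> E: add FIRST(E) = { w }.
Union: FIRST(B) = { d, h, i, w }.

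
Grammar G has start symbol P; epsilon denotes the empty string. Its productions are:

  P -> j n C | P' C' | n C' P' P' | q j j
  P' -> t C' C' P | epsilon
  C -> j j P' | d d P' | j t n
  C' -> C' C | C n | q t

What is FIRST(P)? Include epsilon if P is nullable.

P -> j n C contributes {j}.
From P -> P' C': P' nullable, take FIRST(P') ∪ FIRST(C') = { d, j, q, t }.
P -> n C' P' P' contributes {n}.
P -> q j j contributes {q}.
Union: FIRST(P) = { d, j, n, q, t }.

{ d, j, n, q, t }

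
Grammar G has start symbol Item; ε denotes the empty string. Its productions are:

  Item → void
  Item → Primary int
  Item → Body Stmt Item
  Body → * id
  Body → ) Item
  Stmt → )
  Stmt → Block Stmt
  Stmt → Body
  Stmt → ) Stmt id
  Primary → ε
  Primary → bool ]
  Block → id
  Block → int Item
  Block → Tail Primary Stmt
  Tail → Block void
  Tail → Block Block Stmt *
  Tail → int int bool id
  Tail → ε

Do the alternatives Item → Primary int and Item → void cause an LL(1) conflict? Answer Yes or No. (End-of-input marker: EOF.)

FIRST(Primary int) = { bool, int } and FIRST(void) = { void }.
The FIRST sets are disjoint and neither alternative is nullable — no conflict.

No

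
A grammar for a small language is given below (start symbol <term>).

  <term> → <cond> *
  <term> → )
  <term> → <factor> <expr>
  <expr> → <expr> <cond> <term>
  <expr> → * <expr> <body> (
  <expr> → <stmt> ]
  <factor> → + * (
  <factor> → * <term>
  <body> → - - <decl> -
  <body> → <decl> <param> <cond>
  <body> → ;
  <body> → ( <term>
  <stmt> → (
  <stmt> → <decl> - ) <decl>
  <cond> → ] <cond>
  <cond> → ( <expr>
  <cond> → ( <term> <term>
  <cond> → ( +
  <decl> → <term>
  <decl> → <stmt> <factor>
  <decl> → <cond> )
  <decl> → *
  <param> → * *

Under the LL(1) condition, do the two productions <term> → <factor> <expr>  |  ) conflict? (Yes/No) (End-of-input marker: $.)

No

FIRST(<factor> <expr>) = { *, + } and FIRST()) = { ) }.
The FIRST sets are disjoint and neither alternative is nullable — no conflict.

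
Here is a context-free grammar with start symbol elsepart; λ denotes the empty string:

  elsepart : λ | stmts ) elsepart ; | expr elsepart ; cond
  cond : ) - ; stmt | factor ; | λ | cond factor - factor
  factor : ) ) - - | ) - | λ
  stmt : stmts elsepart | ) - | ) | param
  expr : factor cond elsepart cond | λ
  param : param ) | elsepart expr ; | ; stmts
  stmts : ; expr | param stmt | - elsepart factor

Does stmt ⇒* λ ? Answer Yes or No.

Nullable nonterminals: cond, elsepart, expr, factor.
No production of stmt has an RHS whose symbols are all nullable, so stmt is not nullable.

No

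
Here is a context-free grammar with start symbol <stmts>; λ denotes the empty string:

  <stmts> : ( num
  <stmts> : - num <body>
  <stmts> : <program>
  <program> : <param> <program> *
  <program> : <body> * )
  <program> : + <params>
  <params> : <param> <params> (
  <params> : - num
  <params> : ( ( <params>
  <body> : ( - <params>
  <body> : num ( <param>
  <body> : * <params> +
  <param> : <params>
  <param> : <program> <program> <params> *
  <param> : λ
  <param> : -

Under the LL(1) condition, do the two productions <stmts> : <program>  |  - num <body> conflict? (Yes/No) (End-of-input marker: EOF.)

Yes

FIRST(<program>) = { (, *, +, -, num } and FIRST(- num <body>) = { - }.
Both contain -, so the two alternatives are not disjoint — LL(1) conflict.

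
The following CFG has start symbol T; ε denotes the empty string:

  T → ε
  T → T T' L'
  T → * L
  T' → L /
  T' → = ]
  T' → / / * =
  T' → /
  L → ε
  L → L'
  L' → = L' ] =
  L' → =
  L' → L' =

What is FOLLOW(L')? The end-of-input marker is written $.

{ $, /, =, ] }

In T → T T' L': L' is at the end, add FOLLOW(T) = { $, /, = }.
In L → L': L' is at the end, add FOLLOW(L) = { $, /, = }.
In L' → = L' ] =: add FIRST(] =) = { ] }.
In L' → L' =: add FIRST(=) = { = }.
Union: FOLLOW(L') = { $, /, =, ] }.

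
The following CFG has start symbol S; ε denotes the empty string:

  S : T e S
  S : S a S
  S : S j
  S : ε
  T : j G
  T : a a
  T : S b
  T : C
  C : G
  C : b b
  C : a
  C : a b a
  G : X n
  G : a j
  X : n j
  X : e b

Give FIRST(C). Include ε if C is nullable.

From C : G: add FIRST(G) = { a, e, n }.
C : b b contributes {b}.
C : a contributes {a}.
C : a b a contributes {a}.
Union: FIRST(C) = { a, b, e, n }.

{ a, b, e, n }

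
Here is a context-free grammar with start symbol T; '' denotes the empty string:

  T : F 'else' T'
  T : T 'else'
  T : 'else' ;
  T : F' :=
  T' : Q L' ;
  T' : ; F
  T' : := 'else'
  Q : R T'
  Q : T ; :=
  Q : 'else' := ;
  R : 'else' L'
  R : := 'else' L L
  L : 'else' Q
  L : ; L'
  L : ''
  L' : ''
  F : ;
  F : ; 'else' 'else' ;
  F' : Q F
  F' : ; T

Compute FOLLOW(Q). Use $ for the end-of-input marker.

{ 'else', :=, ; }

In T' : Q L' ;: add FIRST(L' ;) = { ; }.
In L : 'else' Q: Q is at the end, add FOLLOW(L) = { 'else', :=, ; }.
In F' : Q F: add FIRST(F) = { ; }.
Union: FOLLOW(Q) = { 'else', :=, ; }.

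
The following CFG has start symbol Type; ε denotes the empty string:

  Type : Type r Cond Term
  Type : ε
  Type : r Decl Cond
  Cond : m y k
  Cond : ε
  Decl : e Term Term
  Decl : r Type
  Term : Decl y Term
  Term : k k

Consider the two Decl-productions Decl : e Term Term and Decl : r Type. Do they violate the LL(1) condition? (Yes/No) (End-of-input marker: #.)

No

FIRST(e Term Term) = { e } and FIRST(r Type) = { r }.
The FIRST sets are disjoint and neither alternative is nullable — no conflict.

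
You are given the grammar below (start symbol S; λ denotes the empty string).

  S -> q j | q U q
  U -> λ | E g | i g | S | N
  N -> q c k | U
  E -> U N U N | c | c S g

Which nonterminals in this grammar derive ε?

{ E, N, U }

Directly nullable (have an λ-production): U.
E -> U N U N with every symbol nullable, so E is nullable.
N -> U with every symbol nullable, so N is nullable.
No other nonterminal has a production whose RHS symbols are all nullable.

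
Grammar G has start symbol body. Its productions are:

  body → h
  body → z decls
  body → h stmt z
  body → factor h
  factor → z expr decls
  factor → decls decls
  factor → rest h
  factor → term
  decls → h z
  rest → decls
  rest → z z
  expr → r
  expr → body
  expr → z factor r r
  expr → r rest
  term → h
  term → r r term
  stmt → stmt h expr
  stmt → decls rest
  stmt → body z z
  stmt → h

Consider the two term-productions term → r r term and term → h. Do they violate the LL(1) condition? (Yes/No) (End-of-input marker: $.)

No

FIRST(r r term) = { r } and FIRST(h) = { h }.
The FIRST sets are disjoint and neither alternative is nullable — no conflict.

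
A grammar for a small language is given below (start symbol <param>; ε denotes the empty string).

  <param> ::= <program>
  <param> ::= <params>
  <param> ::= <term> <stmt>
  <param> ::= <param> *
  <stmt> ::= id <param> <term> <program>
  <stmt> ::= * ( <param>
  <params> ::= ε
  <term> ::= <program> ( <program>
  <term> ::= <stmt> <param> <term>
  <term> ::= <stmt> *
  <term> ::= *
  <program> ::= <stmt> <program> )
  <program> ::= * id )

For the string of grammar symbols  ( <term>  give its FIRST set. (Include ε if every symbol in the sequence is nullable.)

( is a terminal; add {(} and stop.

{ ( }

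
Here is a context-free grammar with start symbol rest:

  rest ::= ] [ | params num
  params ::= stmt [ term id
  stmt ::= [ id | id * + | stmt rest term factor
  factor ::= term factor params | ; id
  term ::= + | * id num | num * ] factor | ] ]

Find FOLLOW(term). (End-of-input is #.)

In params ::= stmt [ term id: add FIRST(id) = { id }.
In stmt ::= stmt rest term factor: add FIRST(factor) = { *, +, ;, ], num }.
In factor ::= term factor params: add FIRST(factor params) = { *, +, ;, ], num }.
Union: FOLLOW(term) = { *, +, ;, ], id, num }.

{ *, +, ;, ], id, num }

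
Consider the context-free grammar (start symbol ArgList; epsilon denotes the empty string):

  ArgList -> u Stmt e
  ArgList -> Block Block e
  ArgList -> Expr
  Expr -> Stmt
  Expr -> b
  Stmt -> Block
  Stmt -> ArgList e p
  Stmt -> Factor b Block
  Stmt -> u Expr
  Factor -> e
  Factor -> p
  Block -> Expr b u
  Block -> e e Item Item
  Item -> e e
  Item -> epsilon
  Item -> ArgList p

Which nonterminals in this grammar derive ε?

{ Item }

Directly nullable (have an epsilon-production): Item.
No other nonterminal has a production whose RHS symbols are all nullable.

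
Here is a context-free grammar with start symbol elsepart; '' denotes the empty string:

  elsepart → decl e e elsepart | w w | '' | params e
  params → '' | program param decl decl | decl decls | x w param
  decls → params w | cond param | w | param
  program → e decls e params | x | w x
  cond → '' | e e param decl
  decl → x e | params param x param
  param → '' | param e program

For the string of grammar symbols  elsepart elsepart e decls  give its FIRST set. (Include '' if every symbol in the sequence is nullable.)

{ e, w, x }

Add FIRST(elsepart)\{''} = { e, w, x }; elsepart is nullable, continue.
Add FIRST(elsepart)\{''} = { e, w, x }; elsepart is nullable, continue.
e is a terminal; add {e} and stop.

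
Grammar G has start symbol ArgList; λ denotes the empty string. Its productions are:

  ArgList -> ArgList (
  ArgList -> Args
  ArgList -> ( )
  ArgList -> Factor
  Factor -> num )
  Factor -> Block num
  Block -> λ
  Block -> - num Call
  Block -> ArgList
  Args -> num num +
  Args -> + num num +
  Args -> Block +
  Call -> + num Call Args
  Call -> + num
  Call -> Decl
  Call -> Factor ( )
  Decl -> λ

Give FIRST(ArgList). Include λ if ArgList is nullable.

{ (, +, -, num }

From ArgList -> ArgList (: add FIRST(ArgList) = { (, +, -, num }.
From ArgList -> Args: add FIRST(Args) = { (, +, -, num }.
ArgList -> ( ) contributes {(}.
From ArgList -> Factor: add FIRST(Factor) = { (, +, -, num }.
Union: FIRST(ArgList) = { (, +, -, num }.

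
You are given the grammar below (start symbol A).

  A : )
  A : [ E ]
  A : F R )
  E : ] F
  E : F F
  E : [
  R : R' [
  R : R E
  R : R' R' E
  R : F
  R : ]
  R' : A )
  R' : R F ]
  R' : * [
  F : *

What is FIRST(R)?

From R : R' [: add FIRST(R') = { ), *, [, ] }.
From R : R E: add FIRST(R) = { ), *, [, ] }.
From R : R' R' E: add FIRST(R') = { ), *, [, ] }.
From R : F: add FIRST(F) = { * }.
R : ] contributes {]}.
Union: FIRST(R) = { ), *, [, ] }.

{ ), *, [, ] }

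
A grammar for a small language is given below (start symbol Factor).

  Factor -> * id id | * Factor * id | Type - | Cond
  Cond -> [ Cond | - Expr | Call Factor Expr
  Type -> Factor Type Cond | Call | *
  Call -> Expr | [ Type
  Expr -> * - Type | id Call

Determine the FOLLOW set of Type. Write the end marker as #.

{ #, *, -, [, id }

In Factor -> Type -: add FIRST(-) = { - }.
In Type -> Factor Type Cond: add FIRST(Cond) = { *, -, [, id }.
In Call -> [ Type: Type is at the end, add FOLLOW(Call) = { #, *, -, [, id }.
In Expr -> * - Type: Type is at the end, add FOLLOW(Expr) = { #, *, -, [, id }.
Union: FOLLOW(Type) = { #, *, -, [, id }.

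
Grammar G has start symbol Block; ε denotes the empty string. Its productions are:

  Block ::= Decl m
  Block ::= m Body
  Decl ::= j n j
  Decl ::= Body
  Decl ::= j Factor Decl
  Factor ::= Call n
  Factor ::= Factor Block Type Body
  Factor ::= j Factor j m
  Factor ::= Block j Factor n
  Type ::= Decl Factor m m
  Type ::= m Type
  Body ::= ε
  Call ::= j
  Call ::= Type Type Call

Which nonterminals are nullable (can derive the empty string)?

Directly nullable (have an ε-production): Body.
Decl ::= Body with every symbol nullable, so Decl is nullable.
No other nonterminal has a production whose RHS symbols are all nullable.

{ Body, Decl }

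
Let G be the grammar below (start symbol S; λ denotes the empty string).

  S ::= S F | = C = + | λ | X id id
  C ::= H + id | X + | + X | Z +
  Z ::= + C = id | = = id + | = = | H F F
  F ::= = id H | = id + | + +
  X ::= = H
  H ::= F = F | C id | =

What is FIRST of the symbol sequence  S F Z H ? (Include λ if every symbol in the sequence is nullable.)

Add FIRST(S)\{λ} = { +, = }; S is nullable, continue.
Add FIRST(F) = { +, = }; F is not nullable, stop.

{ +, = }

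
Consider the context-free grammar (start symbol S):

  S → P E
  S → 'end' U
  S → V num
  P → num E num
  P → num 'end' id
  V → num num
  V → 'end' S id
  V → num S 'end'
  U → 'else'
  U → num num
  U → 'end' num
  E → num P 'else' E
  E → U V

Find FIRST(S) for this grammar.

{ 'end', num }

From S → P E: add FIRST(P) = { num }.
S → 'end' U contributes {'end'}.
From S → V num: add FIRST(V) = { 'end', num }.
Union: FIRST(S) = { 'end', num }.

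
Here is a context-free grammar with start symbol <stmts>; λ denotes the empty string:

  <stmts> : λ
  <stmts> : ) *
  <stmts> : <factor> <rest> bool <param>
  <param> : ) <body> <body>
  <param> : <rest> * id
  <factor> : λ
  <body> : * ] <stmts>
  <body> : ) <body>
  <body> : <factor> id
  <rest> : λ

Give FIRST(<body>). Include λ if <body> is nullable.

<body> : * ] <stmts> contributes {*}.
<body> : ) <body> contributes {)}.
From <body> : <factor> id: <factor> nullable, take FIRST(<factor>) ∪ {id} = { id }.
Union: FIRST(<body>) = { ), *, id }.

{ ), *, id }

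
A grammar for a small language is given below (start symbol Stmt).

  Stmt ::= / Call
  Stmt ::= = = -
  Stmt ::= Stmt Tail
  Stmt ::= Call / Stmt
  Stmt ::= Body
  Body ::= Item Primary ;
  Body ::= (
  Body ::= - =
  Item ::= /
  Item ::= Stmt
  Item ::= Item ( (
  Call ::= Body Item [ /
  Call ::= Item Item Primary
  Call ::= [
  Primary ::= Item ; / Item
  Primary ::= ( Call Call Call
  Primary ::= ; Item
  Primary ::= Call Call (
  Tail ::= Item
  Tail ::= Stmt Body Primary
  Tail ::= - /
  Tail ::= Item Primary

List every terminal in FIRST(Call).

{ (, -, /, =, [ }

From Call ::= Body Item [ /: add FIRST(Body) = { (, -, /, =, [ }.
From Call ::= Item Item Primary: add FIRST(Item) = { (, -, /, =, [ }.
Call ::= [ contributes {[}.
Union: FIRST(Call) = { (, -, /, =, [ }.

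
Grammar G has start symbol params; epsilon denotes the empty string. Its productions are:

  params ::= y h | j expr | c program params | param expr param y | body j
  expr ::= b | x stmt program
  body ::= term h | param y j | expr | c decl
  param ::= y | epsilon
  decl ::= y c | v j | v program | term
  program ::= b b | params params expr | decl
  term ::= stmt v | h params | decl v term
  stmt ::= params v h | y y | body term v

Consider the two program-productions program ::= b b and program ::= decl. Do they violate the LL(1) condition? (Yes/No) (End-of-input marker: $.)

FIRST(b b) = { b } and FIRST(decl) = { b, c, h, j, v, x, y }.
Both contain b, so the two alternatives are not disjoint — LL(1) conflict.

Yes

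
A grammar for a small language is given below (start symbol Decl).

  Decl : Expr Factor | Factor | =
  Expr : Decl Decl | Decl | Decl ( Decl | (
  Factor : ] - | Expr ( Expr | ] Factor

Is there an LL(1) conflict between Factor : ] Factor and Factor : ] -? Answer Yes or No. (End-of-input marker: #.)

FIRST(] Factor) = { ] } and FIRST(] -) = { ] }.
Both contain ], so the two alternatives are not disjoint — LL(1) conflict.

Yes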